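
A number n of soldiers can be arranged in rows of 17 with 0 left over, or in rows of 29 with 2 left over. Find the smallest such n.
M = 17 × 29 = 493. M₁ = 29, y₁ ≡ 10 (mod 17). M₂ = 17, y₂ ≡ 12 (mod 29). n = 0×29×10 + 2×17×12 ≡ 408 (mod 493)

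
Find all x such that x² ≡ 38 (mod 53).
The square roots of 38 mod 53 are 12 and 41. Verify: 12² = 144 ≡ 38 (mod 53)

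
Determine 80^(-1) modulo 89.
Since 89 is prime, by Fermat 80^(-1) ≡ 80^{87} ≡ 79 (mod 89). Verify: 80 × 79 = 6320 ≡ 1 (mod 89)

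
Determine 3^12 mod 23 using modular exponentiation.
By repeated squaring (mod 23): 3^{1}≡3, 3^{2}≡9, 3^{4}≡12, 3^{8}≡6. Then 3^{12} = 3^{8+4} ≡ 6 × 12 ≡ 3 (mod 23)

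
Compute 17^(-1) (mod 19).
Since 19 is prime, by Fermat 17^(-1) ≡ 17^{17} ≡ 9 (mod 19). Verify: 17 × 9 = 153 ≡ 1 (mod 19)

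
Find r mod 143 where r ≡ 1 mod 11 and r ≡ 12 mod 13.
M = 11 × 13 = 143. M₁ = 13, y₁ ≡ 6 mod 11. M₂ = 11, y₂ ≡ 6 mod 13. r = 1×13×6 + 12×11×6 ≡ 12 mod 143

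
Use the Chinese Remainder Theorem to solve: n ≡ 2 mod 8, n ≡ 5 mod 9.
M = 8 × 9 = 72. M₁ = 9, y₁ ≡ 1 mod 8. M₂ = 8, y₂ ≡ 8 mod 9. n = 2×9×1 + 5×8×8 ≡ 50 mod 72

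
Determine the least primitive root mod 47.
g = 5. Powers: [5, 25, 31, 14, 23, 21, 11, ...] generates all 46 non-zero residues.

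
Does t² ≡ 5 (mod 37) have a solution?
By Euler's criterion: 5^{18} ≡ 36 (mod 37). Since this equals -1 (≡ 36), 5 is not a QR.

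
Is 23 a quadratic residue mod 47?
By Euler's criterion: 23^{23} ≡ 46 mod 47. Since this equals -1 (≡ 46), 23 is not a QR.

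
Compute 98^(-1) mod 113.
Since 113 is prime, by Fermat 98^(-1) ≡ 98^{111} ≡ 15 mod 113. Verify: 98 × 15 = 1470 ≡ 1 mod 113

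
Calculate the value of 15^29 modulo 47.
By repeated squaring mod 47: 15^{1}≡15, 15^{2}≡37, 15^{4}≡6, 15^{8}≡36, 15^{16}≡27. Then 15^{29} = 15^{16+8+4+1} ≡ 27 × 36 × 6 × 15 ≡ 13 mod 47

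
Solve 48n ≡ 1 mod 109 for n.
Since 109 is prime, by Fermat 48^(-1) ≡ 48^{107} ≡ 25 mod 109. Verify: 48 × 25 = 1200 ≡ 1 mod 109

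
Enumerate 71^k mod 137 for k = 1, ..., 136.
71^1, 71^2, ..., 71^{136} mod 137: [71, 109, 67, 99, 42, 105, 57, 74, 48, 120, 26, 65, 94, 98, 108, 133, 127, 112, 6, 15, 106, 128, 46, 115, 82, 68, 33, 14, 35, 19, 116, 16, 40, 100, 113, 77, 124, 36, 90, 88, 83, 2, 5, 81, 134, 61, 84, 73, 114, 11, 96, 103, 52, 130, 51, 59, 79, 129, 117, 87, 12, 30, 75, 119, 92, 93, 27, 136, 66, 28, 70, 38, 95, 32, 80, 63, 89, 17, 111, 72, 43, 39, 29, 4, 10, 25, 131, 122, 31, 9, 91, 22, 55, 69, 104, 123, 102, 118, 21, 121, 97, 37, 24, 60, 13, 101, 47, 49, 54, 135, 132, 56, 3, 76, 53, 64, 23, 126, 41, 34, 85, 7, 86, 78, 58, 8, 20, 50, 125, 107, 62, 18, 45, 44, 110, 1]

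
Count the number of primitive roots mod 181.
Number of primitive roots mod 181 = φ(p-1) = φ(180) = 48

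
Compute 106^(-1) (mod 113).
Since 113 is prime, by Fermat 106^(-1) ≡ 106^{111} ≡ 16 (mod 113). Verify: 106 × 16 = 1696 ≡ 1 (mod 113)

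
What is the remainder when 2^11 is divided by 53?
By repeated squaring mod 53: 2^{1}≡2, 2^{2}≡4, 2^{4}≡16, 2^{8}≡44. Then 2^{11} = 2^{8+2+1} ≡ 44 × 4 × 2 ≡ 34 mod 53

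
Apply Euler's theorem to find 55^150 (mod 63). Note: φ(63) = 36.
By Euler: 55^{36} ≡ 1 (mod 63) since gcd(55, 63) = 1. 150 = 4×36 + 6. So 55^{150} ≡ 55^{6} ≡ 1 (mod 63)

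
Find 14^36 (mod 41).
By repeated squaring (mod 41): 14^{1}≡14, 14^{2}≡32, 14^{4}≡40, 14^{8}≡1, 14^{16}≡1, 14^{32}≡1. Then 14^{36} = 14^{32+4} ≡ 1 × 40 ≡ 40 (mod 41)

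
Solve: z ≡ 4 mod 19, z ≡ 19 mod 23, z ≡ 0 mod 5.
M = 19 × 23 × 5 = 2185. M₁ = 115, y₁ ≡ 1 mod 19. M₂ = 95, y₂ ≡ 8 mod 23. M₃ = 437, y₃ ≡ 3 mod 5. z = 4×115×1 + 19×95×8 + 0×437×3 ≡ 1790 mod 2185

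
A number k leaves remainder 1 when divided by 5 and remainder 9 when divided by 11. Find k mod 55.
M = 5 × 11 = 55. M₁ = 11, y₁ ≡ 1 mod 5. M₂ = 5, y₂ ≡ 9 mod 11. k = 1×11×1 + 9×5×9 ≡ 31 mod 55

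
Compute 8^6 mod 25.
By repeated squaring mod 25: 8^{1}≡8, 8^{2}≡14, 8^{4}≡21. Then 8^{6} = 8^{4+2} ≡ 21 × 14 ≡ 19 mod 25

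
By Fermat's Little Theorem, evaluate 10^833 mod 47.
By Fermat: 10^{46} ≡ 1 mod 47. 833 ≡ 5 mod 46. So 10^{833} ≡ 10^{5} ≡ 31 mod 47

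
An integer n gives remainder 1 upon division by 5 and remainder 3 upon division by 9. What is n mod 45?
M = 5 × 9 = 45. M₁ = 9, y₁ ≡ 4 mod 5. M₂ = 5, y₂ ≡ 2 mod 9. n = 1×9×4 + 3×5×2 ≡ 21 mod 45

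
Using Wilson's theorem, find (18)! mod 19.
By Wilson's theorem, (18)! ≡ -1 ≡ 18 mod 19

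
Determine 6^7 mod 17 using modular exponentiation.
By repeated squaring mod 17: 6^{1}≡6, 6^{2}≡2, 6^{4}≡4. Then 6^{7} = 6^{4+2+1} ≡ 4 × 2 × 6 ≡ 14 mod 17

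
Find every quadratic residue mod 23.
Squares in Z_23*: {1, 2, 3, 4, 6, 8, 9, 12, 13, 16, 18}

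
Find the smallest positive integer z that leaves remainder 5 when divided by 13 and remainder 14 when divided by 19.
M = 13 × 19 = 247. M₁ = 19, y₁ ≡ 11 mod 13. M₂ = 13, y₂ ≡ 3 mod 19. z = 5×19×11 + 14×13×3 ≡ 109 mod 247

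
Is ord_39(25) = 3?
Powers of 25 mod 39: 25^1≡25, 25^2≡1. Already 25^2≡1, so the order is 2 < 3. No, the actual order is 2.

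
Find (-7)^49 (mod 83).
By repeated squaring (mod 83): (-7)^{1}≡76, (-7)^{2}≡49, (-7)^{4}≡77, (-7)^{8}≡36, (-7)^{16}≡51, (-7)^{32}≡28. Then (-7)^{49} = (-7)^{32+16+1} ≡ 28 × 51 × 76 ≡ 47 (mod 83)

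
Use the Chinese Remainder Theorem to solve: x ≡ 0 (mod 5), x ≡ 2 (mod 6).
M = 5 × 6 = 30. M₁ = 6, y₁ ≡ 1 (mod 5). M₂ = 5, y₂ ≡ 5 (mod 6). x = 0×6×1 + 2×5×5 ≡ 20 (mod 30)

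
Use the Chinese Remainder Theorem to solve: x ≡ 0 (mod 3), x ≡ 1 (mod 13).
M = 3 × 13 = 39. M₁ = 13, y₁ ≡ 1 (mod 3). M₂ = 3, y₂ ≡ 9 (mod 13). x = 0×13×1 + 1×3×9 ≡ 27 (mod 39)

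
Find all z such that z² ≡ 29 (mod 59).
The square roots of 29 mod 59 are 41 and 18. Verify: 41² = 1681 ≡ 29 (mod 59)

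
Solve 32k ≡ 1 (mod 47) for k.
Since 47 is prime, by Fermat 32^(-1) ≡ 32^{45} ≡ 25 (mod 47). Verify: 32 × 25 = 800 ≡ 1 (mod 47)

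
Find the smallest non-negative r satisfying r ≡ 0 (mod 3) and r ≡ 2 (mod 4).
M = 3 × 4 = 12. M₁ = 4, y₁ ≡ 1 (mod 3). M₂ = 3, y₂ ≡ 3 (mod 4). r = 0×4×1 + 2×3×3 ≡ 6 (mod 12)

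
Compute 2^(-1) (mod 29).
Since 29 is prime, by Fermat 2^(-1) ≡ 2^{27} ≡ 15 (mod 29). Verify: 2 × 15 = 30 ≡ 1 (mod 29)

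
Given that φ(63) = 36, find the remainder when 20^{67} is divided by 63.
By Euler: 20^{36} ≡ 1 (mod 63) since gcd(20, 63) = 1. 67 = 1×36 + 31. So 20^{67} ≡ 20^{31} ≡ 20 (mod 63)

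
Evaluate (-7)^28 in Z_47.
By repeated squaring mod 47: (-7)^{1}≡40, (-7)^{2}≡2, (-7)^{4}≡4, (-7)^{8}≡16, (-7)^{16}≡21. Then (-7)^{28} = (-7)^{16+8+4} ≡ 21 × 16 × 4 ≡ 28 mod 47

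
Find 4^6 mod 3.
Using Fermat: 4^{2} ≡ 1 mod 3. 6 ≡ 0 mod 2. So 4^{6} ≡ 4^{0} ≡ 1 mod 3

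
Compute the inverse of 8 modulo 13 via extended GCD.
Extended GCD: 8(5) + 13(-3) = 1. So 8^(-1) ≡ 5 mod 13. Verify: 8 × 5 = 40 ≡ 1 mod 13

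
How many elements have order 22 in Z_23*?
Number of primitive roots mod 23 = φ(p-1) = φ(22) = 10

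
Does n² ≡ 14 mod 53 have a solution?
By Euler's criterion: 14^{26} ≡ 52 mod 53. Since this equals -1 (≡ 52), 14 is not a QR.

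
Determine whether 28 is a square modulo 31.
By Euler's criterion: 28^{15} ≡ 1 (mod 31). Since this equals 1, 28 is a QR.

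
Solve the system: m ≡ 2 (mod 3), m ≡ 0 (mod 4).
M = 3 × 4 = 12. M₁ = 4, y₁ ≡ 1 (mod 3). M₂ = 3, y₂ ≡ 3 (mod 4). m = 2×4×1 + 0×3×3 ≡ 8 (mod 12)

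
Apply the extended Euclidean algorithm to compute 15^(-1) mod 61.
Extended GCD: 15(-4) + 61(1) = 1. So 15^(-1) ≡ -4 ≡ 57 (mod 61). Verify: 15 × 57 = 855 ≡ 1 (mod 61)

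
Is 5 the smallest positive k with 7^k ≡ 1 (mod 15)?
Powers of 7 mod 15: 7^1≡7, 7^2≡4, 7^3≡13, 7^4≡1. Already 7^4≡1, so the order is 4 < 5. No, the actual order is 4.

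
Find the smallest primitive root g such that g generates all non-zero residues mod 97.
g = 5. Powers: [5, 25, 28, 43, 21, 8, 40, 6, 30, 53, ...] generates all 96 non-zero residues.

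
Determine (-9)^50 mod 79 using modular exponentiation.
By repeated squaring (mod 79): (-9)^{1}≡70, (-9)^{2}≡2, (-9)^{4}≡4, (-9)^{8}≡16, (-9)^{16}≡19, (-9)^{32}≡45. Then (-9)^{50} = (-9)^{32+16+2} ≡ 45 × 19 × 2 ≡ 51 (mod 79)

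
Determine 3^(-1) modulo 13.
Since 13 is prime, by Fermat 3^(-1) ≡ 3^{11} ≡ 9 (mod 13). Verify: 3 × 9 = 27 ≡ 1 (mod 13)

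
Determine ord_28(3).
Powers of 3 mod 28: 3^1≡3, 3^2≡9, 3^3≡27, 3^4≡25, 3^5≡19, 3^6≡1. So the order of 3 is 6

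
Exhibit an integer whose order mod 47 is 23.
2 has order 23 mod 47 since 2^{23} ≡ 1 (mod 47) and no smaller power works.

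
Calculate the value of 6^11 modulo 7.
Using Fermat: 6^{6} ≡ 1 mod 7. 11 ≡ 5 mod 6. So 6^{11} ≡ 6^{5} ≡ 6 mod 7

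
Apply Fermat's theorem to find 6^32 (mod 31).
By Fermat: 6^{30} ≡ 1 (mod 31). So 6^{32} = 6^{30} · 6^{2} ≡ 6^{2} ≡ 5 (mod 31)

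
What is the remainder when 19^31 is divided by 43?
By repeated squaring mod 43: 19^{1}≡19, 19^{2}≡17, 19^{4}≡31, 19^{8}≡15, 19^{16}≡10. Then 19^{31} = 19^{16+8+4+2+1} ≡ 10 × 15 × 31 × 17 × 19 ≡ 3 mod 43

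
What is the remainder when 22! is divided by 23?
By Wilson's theorem, (22)! ≡ -1 ≡ 22 mod 23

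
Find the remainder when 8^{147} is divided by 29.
By Fermat: 8^{28} ≡ 1 mod 29. 147 = 5×28 + 7. So 8^{147} ≡ 8^{7} ≡ 17 mod 29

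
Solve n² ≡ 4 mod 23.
The square roots of 4 mod 23 are 2 and 21. Verify: 2² = 4 ≡ 4 mod 23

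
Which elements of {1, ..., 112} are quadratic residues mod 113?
Quadratic residues modulo 113: {1, 2, 4, 7, 8, 9, 11, 13, 14, 15, 16, 18, 22, 25, 26, 28, 30, 31, 32, 36, 41, 44, 49, 50, 51, 52, 53, 56, 57, 60, 61, 62, 63, 64, 69, 72, 77, 81, 82, 83, 85, 87, 88, 91, 95, 97, 98, 99, 100, 102, 104, 105, 106, 109, 111, 112}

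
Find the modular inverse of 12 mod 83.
Since 83 is prime, by Fermat 12^(-1) ≡ 12^{81} ≡ 7 mod 83. Verify: 12 × 7 = 84 ≡ 1 mod 83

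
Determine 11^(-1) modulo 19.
Since 19 is prime, by Fermat 11^(-1) ≡ 11^{17} ≡ 7 mod 19. Verify: 11 × 7 = 77 ≡ 1 mod 19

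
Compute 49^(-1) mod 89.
Since 89 is prime, by Fermat 49^(-1) ≡ 49^{87} ≡ 20 mod 89. Verify: 49 × 20 = 980 ≡ 1 mod 89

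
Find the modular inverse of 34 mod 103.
Since 103 is prime, by Fermat 34^(-1) ≡ 34^{101} ≡ 100 (mod 103). Verify: 34 × 100 = 3400 ≡ 1 (mod 103)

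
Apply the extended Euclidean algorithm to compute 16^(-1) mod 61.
Extended GCD: 16(-19) + 61(5) = 1. So 16^(-1) ≡ -19 ≡ 42 (mod 61). Verify: 16 × 42 = 672 ≡ 1 (mod 61)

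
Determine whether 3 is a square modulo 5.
By Euler's criterion: 3^{2} ≡ 4 mod 5. Since this equals -1 (≡ 4), 3 is not a QR.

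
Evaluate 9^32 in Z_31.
Using Fermat: 9^{30} ≡ 1 mod 31. 32 ≡ 2 mod 30. So 9^{32} ≡ 9^{2} ≡ 19 mod 31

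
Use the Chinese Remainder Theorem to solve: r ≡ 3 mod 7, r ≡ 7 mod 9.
M = 7 × 9 = 63. M₁ = 9, y₁ ≡ 4 mod 7. M₂ = 7, y₂ ≡ 4 mod 9. r = 3×9×4 + 7×7×4 ≡ 52 mod 63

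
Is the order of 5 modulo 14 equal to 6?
Powers of 5 mod 14: 5^1≡5, 5^2≡11, 5^3≡13, 5^4≡9, 5^5≡3, 5^6≡1. First k with 5^k≡1 is k=6. Yes, ord_14(5) = 6.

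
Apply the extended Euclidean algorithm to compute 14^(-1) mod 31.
Extended GCD: 14(-11) + 31(5) = 1. So 14^(-1) ≡ -11 ≡ 20 (mod 31). Verify: 14 × 20 = 280 ≡ 1 (mod 31)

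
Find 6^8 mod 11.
By repeated squaring mod 11: 6^{1}≡6, 6^{2}≡3, 6^{4}≡9, 6^{8}≡4. So 6^{8} ≡ 4 mod 11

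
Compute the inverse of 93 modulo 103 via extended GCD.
Extended GCD: 93(-31) + 103(28) = 1. So 93^(-1) ≡ -31 ≡ 72 (mod 103). Verify: 93 × 72 = 6696 ≡ 1 (mod 103)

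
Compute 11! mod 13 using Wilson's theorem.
(12)! = (11)! × (12) ≡ -1 mod 13. So (11)! ≡ -1 × (12)^(-1) ≡ (-1)×(-1) = 1 mod 13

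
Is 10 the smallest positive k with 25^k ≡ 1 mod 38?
Powers of 25 mod 38: 25^1≡25, 25^2≡17, 25^3≡7, 25^4≡23, 25^5≡5, 25^6≡11, 25^7≡9, 25^8≡35, 25^9≡1. Already 25^9≡1, so the order is 9 < 10. No, the actual order is 9.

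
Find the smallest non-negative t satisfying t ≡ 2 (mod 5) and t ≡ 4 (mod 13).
M = 5 × 13 = 65. M₁ = 13, y₁ ≡ 2 (mod 5). M₂ = 5, y₂ ≡ 8 (mod 13). t = 2×13×2 + 4×5×8 ≡ 17 (mod 65)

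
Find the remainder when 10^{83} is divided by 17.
By Fermat: 10^{16} ≡ 1 mod 17. 83 = 5×16 + 3. So 10^{83} ≡ 10^{3} ≡ 14 mod 17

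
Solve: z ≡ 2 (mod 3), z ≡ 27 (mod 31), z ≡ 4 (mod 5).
M = 3 × 31 × 5 = 465. M₁ = 155, y₁ ≡ 2 (mod 3). M₂ = 15, y₂ ≡ 29 (mod 31). M₃ = 93, y₃ ≡ 2 (mod 5). z = 2×155×2 + 27×15×29 + 4×93×2 ≡ 89 (mod 465)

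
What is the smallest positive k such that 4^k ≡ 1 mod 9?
Powers of 4 mod 9: 4^1≡4, 4^2≡7, 4^3≡1. ord_9(4) = 3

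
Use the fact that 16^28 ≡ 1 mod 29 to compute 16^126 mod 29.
By Fermat: 16^{28} ≡ 1 mod 29. 126 = 4×28 + 14. So 16^{126} ≡ 16^{14} ≡ 1 mod 29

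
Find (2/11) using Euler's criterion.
(2/11) = 2^{5} mod 11 = -1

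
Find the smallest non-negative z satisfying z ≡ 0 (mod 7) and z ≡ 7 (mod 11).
M = 7 × 11 = 77. M₁ = 11, y₁ ≡ 2 (mod 7). M₂ = 7, y₂ ≡ 8 (mod 11). z = 0×11×2 + 7×7×8 ≡ 7 (mod 77)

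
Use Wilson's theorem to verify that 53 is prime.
(52)! mod 53 = 52. Since this equals -1 (mod 53), Wilson confirms 53 is prime.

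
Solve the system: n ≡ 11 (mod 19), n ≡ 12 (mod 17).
M = 19 × 17 = 323. M₁ = 17, y₁ ≡ 9 (mod 19). M₂ = 19, y₂ ≡ 9 (mod 17). n = 11×17×9 + 12×19×9 ≡ 182 (mod 323)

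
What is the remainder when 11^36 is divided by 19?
Using Fermat: 11^{18} ≡ 1 (mod 19). 36 ≡ 0 (mod 18). So 11^{36} ≡ 11^{0} ≡ 1 (mod 19)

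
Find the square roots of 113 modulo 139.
The square roots of 113 mod 139 are 35 and 104. Verify: 35² = 1225 ≡ 113 mod 139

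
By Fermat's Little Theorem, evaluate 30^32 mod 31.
By Fermat: 30^{30} ≡ 1 (mod 31). So 30^{32} = 30^{30} · 30^{2} ≡ 30^{2} ≡ 1 (mod 31)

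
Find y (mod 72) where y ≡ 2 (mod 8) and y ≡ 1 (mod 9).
M = 8 × 9 = 72. M₁ = 9, y₁ ≡ 1 (mod 8). M₂ = 8, y₂ ≡ 8 (mod 9). y = 2×9×1 + 1×8×8 ≡ 10 (mod 72)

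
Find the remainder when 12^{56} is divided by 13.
By Fermat: 12^{12} ≡ 1 mod 13. 56 = 4×12 + 8. So 12^{56} ≡ 12^{8} ≡ 1 mod 13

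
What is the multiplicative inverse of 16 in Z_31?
Since 31 is prime, by Fermat 16^(-1) ≡ 16^{29} ≡ 2 (mod 31). Verify: 16 × 2 = 32 ≡ 1 (mod 31)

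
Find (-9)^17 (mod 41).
By repeated squaring (mod 41): (-9)^{1}≡32, (-9)^{2}≡40, (-9)^{4}≡1, (-9)^{8}≡1, (-9)^{16}≡1. Then (-9)^{17} = (-9)^{16+1} ≡ 1 × 32 ≡ 32 (mod 41)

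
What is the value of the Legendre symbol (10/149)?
(10/149) = 10^{74} mod 149 = -1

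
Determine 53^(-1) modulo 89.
Since 89 is prime, by Fermat 53^(-1) ≡ 53^{87} ≡ 42 (mod 89). Verify: 53 × 42 = 2226 ≡ 1 (mod 89)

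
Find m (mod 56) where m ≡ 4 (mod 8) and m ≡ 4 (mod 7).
M = 8 × 7 = 56. M₁ = 7, y₁ ≡ 7 (mod 8). M₂ = 8, y₂ ≡ 1 (mod 7). m = 4×7×7 + 4×8×1 ≡ 4 (mod 56)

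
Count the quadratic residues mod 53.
For prime 53, there are (p-1)/2 = (53-1)/2 = 26 quadratic residues (excluding 0).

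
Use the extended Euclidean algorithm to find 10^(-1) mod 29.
Extended GCD: 10(3) + 29(-1) = 1. So 10^(-1) ≡ 3 mod 29. Verify: 10 × 3 = 30 ≡ 1 mod 29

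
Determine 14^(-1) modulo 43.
Since 43 is prime, by Fermat 14^(-1) ≡ 14^{41} ≡ 40 (mod 43). Verify: 14 × 40 = 560 ≡ 1 (mod 43)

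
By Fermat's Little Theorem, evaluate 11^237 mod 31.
By Fermat: 11^{30} ≡ 1 mod 31. 237 ≡ 27 mod 30. So 11^{237} ≡ 11^{27} ≡ 15 mod 31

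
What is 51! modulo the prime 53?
(52)! = (51)! × (52) ≡ -1 (mod 53). So (51)! ≡ -1 × (52)^(-1) ≡ (-1)×(-1) = 1 (mod 53)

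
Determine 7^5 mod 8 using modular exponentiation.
By repeated squaring mod 8: 7^{1}≡7, 7^{2}≡1, 7^{4}≡1. Then 7^{5} = 7^{4+1} ≡ 1 × 7 ≡ 7 mod 8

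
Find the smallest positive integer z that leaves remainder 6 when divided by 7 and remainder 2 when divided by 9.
M = 7 × 9 = 63. M₁ = 9, y₁ ≡ 4 mod 7. M₂ = 7, y₂ ≡ 4 mod 9. z = 6×9×4 + 2×7×4 ≡ 20 mod 63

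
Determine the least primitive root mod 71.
g = 7. For each prime q|70: 7^{35}≡70, 7^{14}≡54, 7^{10}≡45, none ≡ 1, so ord_71(7) = 70 and 7 is a primitive root.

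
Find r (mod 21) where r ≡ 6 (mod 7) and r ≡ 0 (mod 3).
M = 7 × 3 = 21. M₁ = 3, y₁ ≡ 5 (mod 7). M₂ = 7, y₂ ≡ 1 (mod 3). r = 6×3×5 + 0×7×1 ≡ 6 (mod 21)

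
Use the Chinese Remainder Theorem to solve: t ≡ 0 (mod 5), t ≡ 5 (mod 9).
M = 5 × 9 = 45. M₁ = 9, y₁ ≡ 4 (mod 5). M₂ = 5, y₂ ≡ 2 (mod 9). t = 0×9×4 + 5×5×2 ≡ 5 (mod 45)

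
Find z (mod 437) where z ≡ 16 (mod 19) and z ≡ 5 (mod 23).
M = 19 × 23 = 437. M₁ = 23, y₁ ≡ 5 (mod 19). M₂ = 19, y₂ ≡ 17 (mod 23). z = 16×23×5 + 5×19×17 ≡ 396 (mod 437)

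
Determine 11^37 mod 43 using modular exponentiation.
By repeated squaring mod 43: 11^{1}≡11, 11^{2}≡35, 11^{4}≡21, 11^{8}≡11, 11^{16}≡35, 11^{32}≡21. Then 11^{37} = 11^{32+4+1} ≡ 21 × 21 × 11 ≡ 35 mod 43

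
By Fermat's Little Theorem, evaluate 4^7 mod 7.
By Fermat: 4^{6} ≡ 1 mod 7. So 4^{7} = 4^{6} · 4^{1} ≡ 4^{1} ≡ 4 mod 7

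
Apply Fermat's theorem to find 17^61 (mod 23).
By Fermat: 17^{22} ≡ 1 (mod 23). 61 = 2×22 + 17. So 17^{61} ≡ 17^{17} ≡ 11 (mod 23)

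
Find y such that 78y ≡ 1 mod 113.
Since 113 is prime, by Fermat 78^(-1) ≡ 78^{111} ≡ 71 mod 113. Verify: 78 × 71 = 5538 ≡ 1 mod 113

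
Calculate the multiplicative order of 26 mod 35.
Powers of 26 mod 35: 26^1≡26, 26^2≡11, 26^3≡6, 26^4≡16, 26^5≡31, 26^6≡1. So the order of 26 is 6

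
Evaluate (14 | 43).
(14/43) = 14^{21} mod 43 = 1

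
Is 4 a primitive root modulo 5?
4^{2} ≡ 1 mod 5 and 2 < 4, so ord_5(4) = 2 ≠ 4 and 4 is not a primitive root.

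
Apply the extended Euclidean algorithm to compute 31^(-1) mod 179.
Extended GCD: 31(52) + 179(-9) = 1. So 31^(-1) ≡ 52 (mod 179). Verify: 31 × 52 = 1612 ≡ 1 (mod 179)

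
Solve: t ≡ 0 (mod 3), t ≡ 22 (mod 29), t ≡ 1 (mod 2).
M = 3 × 29 × 2 = 174. M₁ = 58, y₁ ≡ 1 (mod 3). M₂ = 6, y₂ ≡ 5 (mod 29). M₃ = 87, y₃ ≡ 1 (mod 2). t = 0×58×1 + 22×6×5 + 1×87×1 ≡ 51 (mod 174)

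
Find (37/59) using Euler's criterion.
(37/59) = 37^{29} mod 59 = -1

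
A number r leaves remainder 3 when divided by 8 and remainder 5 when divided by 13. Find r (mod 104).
M = 8 × 13 = 104. M₁ = 13, y₁ ≡ 5 (mod 8). M₂ = 8, y₂ ≡ 5 (mod 13). r = 3×13×5 + 5×8×5 ≡ 83 (mod 104)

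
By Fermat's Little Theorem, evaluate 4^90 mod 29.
By Fermat: 4^{28} ≡ 1 (mod 29). 90 = 3×28 + 6. So 4^{90} ≡ 4^{6} ≡ 7 (mod 29)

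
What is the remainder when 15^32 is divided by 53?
By repeated squaring (mod 53): 15^{1}≡15, 15^{2}≡13, 15^{4}≡10, 15^{8}≡47, 15^{16}≡36, 15^{32}≡24. So 15^{32} ≡ 24 (mod 53)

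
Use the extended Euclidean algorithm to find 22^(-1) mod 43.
Extended GCD: 22(2) + 43(-1) = 1. So 22^(-1) ≡ 2 mod 43. Verify: 22 × 2 = 44 ≡ 1 mod 43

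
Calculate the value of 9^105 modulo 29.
Using Fermat: 9^{28} ≡ 1 mod 29. 105 ≡ 21 mod 28. So 9^{105} ≡ 9^{21} ≡ 28 mod 29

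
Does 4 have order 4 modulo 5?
4^{2} ≡ 1 mod 5 and 2 < 4, so ord_5(4) = 2 ≠ 4 and 4 is not a primitive root.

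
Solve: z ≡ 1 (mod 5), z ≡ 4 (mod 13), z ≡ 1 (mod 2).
M = 5 × 13 × 2 = 130. M₁ = 26, y₁ ≡ 1 (mod 5). M₂ = 10, y₂ ≡ 4 (mod 13). M₃ = 65, y₃ ≡ 1 (mod 2). z = 1×26×1 + 4×10×4 + 1×65×1 ≡ 121 (mod 130)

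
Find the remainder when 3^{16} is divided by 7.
By Fermat: 3^{6} ≡ 1 mod 7. 16 = 2×6 + 4. So 3^{16} ≡ 3^{4} ≡ 4 mod 7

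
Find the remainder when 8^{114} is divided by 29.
By Fermat: 8^{28} ≡ 1 (mod 29). 114 = 4×28 + 2. So 8^{114} ≡ 8^{2} ≡ 6 (mod 29)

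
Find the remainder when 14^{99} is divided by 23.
By Fermat: 14^{22} ≡ 1 mod 23. 99 = 4×22 + 11. So 14^{99} ≡ 14^{11} ≡ 22 mod 23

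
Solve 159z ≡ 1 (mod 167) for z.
Since 167 is prime, by Fermat 159^(-1) ≡ 159^{165} ≡ 146 (mod 167). Verify: 159 × 146 = 23214 ≡ 1 (mod 167)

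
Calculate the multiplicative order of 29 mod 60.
Powers of 29 mod 60: 29^1≡29, 29^2≡1. Order = 2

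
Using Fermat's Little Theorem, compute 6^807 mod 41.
By Fermat: 6^{40} ≡ 1 mod 41. 807 ≡ 7 mod 40. So 6^{807} ≡ 6^{7} ≡ 29 mod 41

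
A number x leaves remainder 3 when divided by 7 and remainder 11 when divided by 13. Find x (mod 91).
M = 7 × 13 = 91. M₁ = 13, y₁ ≡ 6 (mod 7). M₂ = 7, y₂ ≡ 2 (mod 13). x = 3×13×6 + 11×7×2 ≡ 24 (mod 91)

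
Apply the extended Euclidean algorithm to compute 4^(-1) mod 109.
Extended GCD: 4(-27) + 109(1) = 1. So 4^(-1) ≡ -27 ≡ 82 (mod 109). Verify: 4 × 82 = 328 ≡ 1 (mod 109)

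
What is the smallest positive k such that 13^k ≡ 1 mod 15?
Powers of 13 mod 15: 13^1≡13, 13^2≡4, 13^3≡7, 13^4≡1. Order = 4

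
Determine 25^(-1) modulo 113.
Since 113 is prime, by Fermat 25^(-1) ≡ 25^{111} ≡ 104 (mod 113). Verify: 25 × 104 = 2600 ≡ 1 (mod 113)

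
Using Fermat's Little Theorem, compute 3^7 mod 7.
By Fermat: 3^{6} ≡ 1 mod 7. So 3^{7} = 3^{6} · 3^{1} ≡ 3^{1} ≡ 3 mod 7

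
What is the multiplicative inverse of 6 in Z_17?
Since 17 is prime, by Fermat 6^(-1) ≡ 6^{15} ≡ 3 (mod 17). Verify: 6 × 3 = 18 ≡ 1 (mod 17)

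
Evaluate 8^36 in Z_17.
Using Fermat: 8^{16} ≡ 1 mod 17. 36 ≡ 4 mod 16. So 8^{36} ≡ 8^{4} ≡ 16 mod 17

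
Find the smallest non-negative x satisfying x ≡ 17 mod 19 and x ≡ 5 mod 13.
M = 19 × 13 = 247. M₁ = 13, y₁ ≡ 3 mod 19. M₂ = 19, y₂ ≡ 11 mod 13. x = 17×13×3 + 5×19×11 ≡ 226 mod 247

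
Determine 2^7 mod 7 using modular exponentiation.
Using Fermat: 2^{6} ≡ 1 (mod 7). 7 ≡ 1 (mod 6). So 2^{7} ≡ 2^{1} ≡ 2 (mod 7)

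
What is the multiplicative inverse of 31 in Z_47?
Since 47 is prime, by Fermat 31^(-1) ≡ 31^{45} ≡ 44 (mod 47). Verify: 31 × 44 = 1364 ≡ 1 (mod 47)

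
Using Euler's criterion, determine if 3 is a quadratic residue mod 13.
By Euler's criterion: 3^{6} ≡ 1 (mod 13). Since this equals 1, 3 is a QR.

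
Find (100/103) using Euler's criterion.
(100/103) = 100^{51} mod 103 = 1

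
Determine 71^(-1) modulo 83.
Since 83 is prime, by Fermat 71^(-1) ≡ 71^{81} ≡ 76 (mod 83). Verify: 71 × 76 = 5396 ≡ 1 (mod 83)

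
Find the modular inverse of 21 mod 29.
Since 29 is prime, by Fermat 21^(-1) ≡ 21^{27} ≡ 18 mod 29. Verify: 21 × 18 = 378 ≡ 1 mod 29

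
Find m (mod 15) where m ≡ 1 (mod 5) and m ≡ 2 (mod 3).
M = 5 × 3 = 15. M₁ = 3, y₁ ≡ 2 (mod 5). M₂ = 5, y₂ ≡ 2 (mod 3). m = 1×3×2 + 2×5×2 ≡ 11 (mod 15)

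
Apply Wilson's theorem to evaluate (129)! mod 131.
(130)! = (129)! × (130) ≡ -1 mod 131. So (129)! ≡ -1 × (130)^(-1) ≡ (-1)×(-1) = 1 mod 131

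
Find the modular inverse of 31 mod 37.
Since 37 is prime, by Fermat 31^(-1) ≡ 31^{35} ≡ 6 (mod 37). Verify: 31 × 6 = 186 ≡ 1 (mod 37)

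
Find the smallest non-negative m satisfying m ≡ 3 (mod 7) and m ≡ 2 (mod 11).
M = 7 × 11 = 77. M₁ = 11, y₁ ≡ 2 (mod 7). M₂ = 7, y₂ ≡ 8 (mod 11). m = 3×11×2 + 2×7×8 ≡ 24 (mod 77)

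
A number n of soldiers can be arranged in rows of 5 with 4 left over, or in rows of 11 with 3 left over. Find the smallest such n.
M = 5 × 11 = 55. M₁ = 11, y₁ ≡ 1 (mod 5). M₂ = 5, y₂ ≡ 9 (mod 11). n = 4×11×1 + 3×5×9 ≡ 14 (mod 55)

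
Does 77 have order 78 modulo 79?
ord_79(77) divides 78. For each prime q|78: 77^{39}≡78, 77^{26}≡23, 77^{6}≡64, none ≡ 1. So 77 has order 78 and is a primitive root mod 79.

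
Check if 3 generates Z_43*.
ord_43(3) divides 42. For each prime q|42: 3^{21}≡42, 3^{14}≡36, 3^{6}≡41, none ≡ 1. So 3 has order 42 and is a primitive root mod 43.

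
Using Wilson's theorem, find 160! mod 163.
(162)! = (160)! × (161) × (162) ≡ -1 (mod 163). So (160)! ≡ -1 × [(162)(161)]^(-1) ≡ 81 (mod 163)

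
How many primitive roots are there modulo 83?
A prime p has φ(p-1) primitive roots; here φ(82) = 40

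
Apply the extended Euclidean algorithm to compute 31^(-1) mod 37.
Extended GCD: 31(6) + 37(-5) = 1. So 31^(-1) ≡ 6 mod 37. Verify: 31 × 6 = 186 ≡ 1 mod 37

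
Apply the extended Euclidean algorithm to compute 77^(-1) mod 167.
Extended GCD: 77(-13) + 167(6) = 1. So 77^(-1) ≡ -13 ≡ 154 mod 167. Verify: 77 × 154 = 11858 ≡ 1 mod 167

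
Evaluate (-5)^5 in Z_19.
By repeated squaring (mod 19): (-5)^{1}≡14, (-5)^{2}≡6, (-5)^{4}≡17. Then (-5)^{5} = (-5)^{4+1} ≡ 17 × 14 ≡ 10 (mod 19)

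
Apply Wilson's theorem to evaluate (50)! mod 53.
(52)! = (50)! × (51) × (52) ≡ -1 (mod 53). So (50)! ≡ -1 × [(52)(51)]^(-1) ≡ 26 (mod 53)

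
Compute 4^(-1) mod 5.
Since 5 is prime, by Fermat 4^(-1) ≡ 4^{3} ≡ 4 mod 5. Verify: 4 × 4 = 16 ≡ 1 mod 5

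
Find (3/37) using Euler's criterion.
(3/37) = 3^{18} mod 37 = 1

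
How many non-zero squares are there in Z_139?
Exactly half the non-zero residues mod a prime are QRs: (139-1)/2 = 69.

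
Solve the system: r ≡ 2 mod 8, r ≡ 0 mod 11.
M = 8 × 11 = 88. M₁ = 11, y₁ ≡ 3 mod 8. M₂ = 8, y₂ ≡ 7 mod 11. r = 2×11×3 + 0×8×7 ≡ 66 mod 88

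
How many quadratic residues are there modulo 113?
Exactly half the non-zero residues mod a prime are QRs: (113-1)/2 = 56.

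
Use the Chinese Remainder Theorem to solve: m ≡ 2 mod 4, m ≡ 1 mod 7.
M = 4 × 7 = 28. M₁ = 7, y₁ ≡ 3 mod 4. M₂ = 4, y₂ ≡ 2 mod 7. m = 2×7×3 + 1×4×2 ≡ 22 mod 28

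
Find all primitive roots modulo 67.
There are φ(66) = 20 primitive roots mod 67: {2, 7, 11, 12, 13, 18, 20, 28, 31, 32, 34, 41, 44, 46, 48, 50, 51, 57, 61, 63}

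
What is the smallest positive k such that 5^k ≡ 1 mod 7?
Powers of 5 mod 7: 5^1≡5, 5^2≡4, 5^3≡6, 5^4≡2, 5^5≡3, 5^6≡1. So the order of 5 is 6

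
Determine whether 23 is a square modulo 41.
By Euler's criterion: 23^{20} ≡ 1 (mod 41). Since this equals 1, 23 is a QR.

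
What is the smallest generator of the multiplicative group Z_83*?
g = 2. For each prime q|82: 2^{41}≡82, 2^{2}≡4, none ≡ 1, so ord_83(2) = 82 and 2 is a primitive root.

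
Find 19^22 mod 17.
Using Fermat: 19^{16} ≡ 1 mod 17. 22 ≡ 6 mod 16. So 19^{22} ≡ 19^{6} ≡ 13 mod 17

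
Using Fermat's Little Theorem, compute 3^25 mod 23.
By Fermat: 3^{22} ≡ 1 (mod 23). So 3^{25} = 3^{22} · 3^{3} ≡ 3^{3} ≡ 4 (mod 23)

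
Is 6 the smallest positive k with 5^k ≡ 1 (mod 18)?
Powers of 5 mod 18: 5^1≡5, 5^2≡7, 5^3≡17, 5^4≡13, 5^5≡11, 5^6≡1. First k with 5^k≡1 is k=6. Yes, ord_18(5) = 6.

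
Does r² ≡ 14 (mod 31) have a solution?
By Euler's criterion: 14^{15} ≡ 1 (mod 31). Since this equals 1, 14 is a QR.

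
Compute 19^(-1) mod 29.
Since 29 is prime, by Fermat 19^(-1) ≡ 19^{27} ≡ 26 mod 29. Verify: 19 × 26 = 494 ≡ 1 mod 29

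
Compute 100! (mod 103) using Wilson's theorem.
(102)! = (100)! × (101) × (102) ≡ -1 (mod 103). So (100)! ≡ -1 × [(102)(101)]^(-1) ≡ 51 (mod 103)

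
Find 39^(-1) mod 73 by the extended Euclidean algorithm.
Extended GCD: 39(15) + 73(-8) = 1. So 39^(-1) ≡ 15 mod 73. Verify: 39 × 15 = 585 ≡ 1 mod 73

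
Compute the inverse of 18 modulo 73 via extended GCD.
Extended GCD: 18(-4) + 73(1) = 1. So 18^(-1) ≡ -4 ≡ 69 (mod 73). Verify: 18 × 69 = 1242 ≡ 1 (mod 73)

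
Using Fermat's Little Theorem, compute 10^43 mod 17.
By Fermat: 10^{16} ≡ 1 (mod 17). 43 = 2×16 + 11. So 10^{43} ≡ 10^{11} ≡ 3 (mod 17)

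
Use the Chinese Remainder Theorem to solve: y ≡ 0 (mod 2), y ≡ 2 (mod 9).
M = 2 × 9 = 18. M₁ = 9, y₁ ≡ 1 (mod 2). M₂ = 2, y₂ ≡ 5 (mod 9). y = 0×9×1 + 2×2×5 ≡ 2 (mod 18)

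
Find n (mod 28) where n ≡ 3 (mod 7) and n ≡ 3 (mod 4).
M = 7 × 4 = 28. M₁ = 4, y₁ ≡ 2 (mod 7). M₂ = 7, y₂ ≡ 3 (mod 4). n = 3×4×2 + 3×7×3 ≡ 3 (mod 28)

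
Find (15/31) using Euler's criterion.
(15/31) = 15^{15} mod 31 = -1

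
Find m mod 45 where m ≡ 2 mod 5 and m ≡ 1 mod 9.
M = 5 × 9 = 45. M₁ = 9, y₁ ≡ 4 mod 5. M₂ = 5, y₂ ≡ 2 mod 9. m = 2×9×4 + 1×5×2 ≡ 37 mod 45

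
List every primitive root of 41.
There are φ(40) = 16 primitive roots mod 41: {6, 7, 11, 12, 13, 15, 17, 19, 22, 24, 26, 28, 29, 30, 34, 35}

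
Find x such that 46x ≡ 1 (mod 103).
Since 103 is prime, by Fermat 46^(-1) ≡ 46^{101} ≡ 56 (mod 103). Verify: 46 × 56 = 2576 ≡ 1 (mod 103)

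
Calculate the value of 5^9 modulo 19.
By repeated squaring (mod 19): 5^{1}≡5, 5^{2}≡6, 5^{4}≡17, 5^{8}≡4. Then 5^{9} = 5^{8+1} ≡ 4 × 5 ≡ 1 (mod 19)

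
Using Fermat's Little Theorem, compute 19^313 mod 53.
By Fermat: 19^{52} ≡ 1 mod 53. 313 ≡ 1 mod 52. So 19^{313} ≡ 19^{1} ≡ 19 mod 53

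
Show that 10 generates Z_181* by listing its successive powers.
10^1, 10^2, ..., 10^{180} mod 181: [10, 100, 95, 45, 88, 156, 112, 34, 159, 142, 153, 82, 96, 55, 7, 70, 157, 122, 134, 73, 6, 60, 57, 27, 89, 166, 31, 129, 23, 49, 128, 13, 130, 33, 149, 42, 58, 37, 8, 80, 76, 36, 179, 161, 162, 172, 91, 5, 50, 138, 113, 44, 78, 56, 17, 170, 71, 167, 41, 48, 118, 94, 35, 169, 61, 67, 127, 3, 30, 119, 104, 135, 83, 106, 155, 102, 115, 64, 97, 65, 107, 165, 21, 29, 109, 4, 40, 38, 18, 180, 171, 81, 86, 136, 93, 25, 69, 147, 22, 39, 28, 99, 85, 126, 174, 111, 24, 59, 47, 108, 175, 121, 124, 154, 92, 15, 150, 52, 158, 132, 53, 168, 51, 148, 32, 139, 123, 144, 173, 101, 105, 145, 2, 20, 19, 9, 90, 176, 131, 43, 68, 137, 103, 125, 164, 11, 110, 14, 140, 133, 63, 87, 146, 12, 120, 114, 54, 178, 151, 62, 77, 46, 98, 75, 26, 79, 66, 117, 84, 116, 74, 16, 160, 152, 72, 177, 141, 143, 163, 1]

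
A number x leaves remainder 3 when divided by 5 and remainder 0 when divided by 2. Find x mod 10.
M = 5 × 2 = 10. M₁ = 2, y₁ ≡ 3 mod 5. M₂ = 5, y₂ ≡ 1 mod 2. x = 3×2×3 + 0×5×1 ≡ 8 mod 10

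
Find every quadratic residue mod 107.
Squares in Z_107*: {1, 3, 4, 9, 10, 11, 12, 13, 14, 16, 19, 23, 25, 27, 29, 30, 33, 34, 35, 36, 37, 39, 40, 41, 42, 44, 47, 48, 49, 52, 53, 56, 57, 61, 62, 64, 69, 75, 76, 79, 81, 83, 85, 86, 87, 89, 90, 92, 99, 100, 101, 102, 105}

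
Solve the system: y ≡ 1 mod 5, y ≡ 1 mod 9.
M = 5 × 9 = 45. M₁ = 9, y₁ ≡ 4 mod 5. M₂ = 5, y₂ ≡ 2 mod 9. y = 1×9×4 + 1×5×2 ≡ 1 mod 45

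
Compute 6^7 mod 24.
By repeated squaring (mod 24): 6^{1}≡6, 6^{2}≡12, 6^{4}≡0. Then 6^{7} = 6^{4+2+1} ≡ 0 × 12 × 6 ≡ 0 (mod 24)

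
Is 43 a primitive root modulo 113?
ord_113(43) divides 112. For each prime q|112: 43^{56}≡112, 43^{16}≡109, none ≡ 1. So 43 has order 112 and is a primitive root mod 113.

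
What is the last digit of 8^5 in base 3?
Using Fermat: 8^{2} ≡ 1 (mod 3). 5 ≡ 1 (mod 2). So 8^{5} ≡ 8^{1} ≡ 2 (mod 3)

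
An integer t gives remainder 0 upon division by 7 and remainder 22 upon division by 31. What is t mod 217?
M = 7 × 31 = 217. M₁ = 31, y₁ ≡ 5 mod 7. M₂ = 7, y₂ ≡ 9 mod 31. t = 0×31×5 + 22×7×9 ≡ 84 mod 217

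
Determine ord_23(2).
Powers of 2 mod 23: 2^1≡2, 2^2≡4, 2^3≡8, 2^4≡16, 2^5≡9, 2^6≡18, 2^7≡13, 2^8≡3, 2^9≡6, 2^10≡12, 2^11≡1. Order = 11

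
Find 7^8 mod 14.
By repeated squaring mod 14: 7^{1}≡7, 7^{2}≡7, 7^{4}≡7, 7^{8}≡7. So 7^{8} ≡ 7 mod 14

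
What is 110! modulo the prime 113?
(112)! = (110)! × (111) × (112) ≡ -1 (mod 113). So (110)! ≡ -1 × [(112)(111)]^(-1) ≡ 56 (mod 113)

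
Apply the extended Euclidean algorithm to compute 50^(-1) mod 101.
Extended GCD: 50(-2) + 101(1) = 1. So 50^(-1) ≡ -2 ≡ 99 (mod 101). Verify: 50 × 99 = 4950 ≡ 1 (mod 101)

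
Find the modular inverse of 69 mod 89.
Since 89 is prime, by Fermat 69^(-1) ≡ 69^{87} ≡ 40 (mod 89). Verify: 69 × 40 = 2760 ≡ 1 (mod 89)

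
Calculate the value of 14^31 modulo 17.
Using Fermat: 14^{16} ≡ 1 mod 17. 31 ≡ 15 mod 16. So 14^{31} ≡ 14^{15} ≡ 11 mod 17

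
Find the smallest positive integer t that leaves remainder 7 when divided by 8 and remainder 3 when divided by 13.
M = 8 × 13 = 104. M₁ = 13, y₁ ≡ 5 mod 8. M₂ = 8, y₂ ≡ 5 mod 13. t = 7×13×5 + 3×8×5 ≡ 55 mod 104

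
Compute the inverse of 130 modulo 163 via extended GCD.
Extended GCD: 130(79) + 163(-63) = 1. So 130^(-1) ≡ 79 mod 163. Verify: 130 × 79 = 10270 ≡ 1 mod 163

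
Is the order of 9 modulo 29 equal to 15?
Powers of 9 mod 29: 9^1≡9, 9^2≡23, 9^3≡4, 9^4≡7, 9^5≡5, 9^6≡16, 9^7≡28, 9^8≡20, 9^9≡6, 9^10≡25, 9^11≡22, 9^12≡24, 9^13≡13, 9^14≡1. Already 9^14≡1, so the order is 14 < 15. No, the actual order is 14.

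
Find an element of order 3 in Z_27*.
10 has order 3 mod 27 since 10^{3} ≡ 1 (mod 27) and no smaller power works.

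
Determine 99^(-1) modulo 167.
Since 167 is prime, by Fermat 99^(-1) ≡ 99^{165} ≡ 27 mod 167. Verify: 99 × 27 = 2673 ≡ 1 mod 167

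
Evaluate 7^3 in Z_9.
7^{3} = 343 ≡ 1 mod 9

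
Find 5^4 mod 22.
5^{4} = 625 ≡ 9 mod 22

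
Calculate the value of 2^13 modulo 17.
By repeated squaring mod 17: 2^{1}≡2, 2^{2}≡4, 2^{4}≡16, 2^{8}≡1. Then 2^{13} = 2^{8+4+1} ≡ 1 × 16 × 2 ≡ 15 mod 17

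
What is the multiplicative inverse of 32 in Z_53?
Since 53 is prime, by Fermat 32^(-1) ≡ 32^{51} ≡ 5 (mod 53). Verify: 32 × 5 = 160 ≡ 1 (mod 53)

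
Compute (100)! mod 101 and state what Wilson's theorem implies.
(100)! mod 101 = 100. Since this equals -1 mod 101, Wilson confirms 101 is prime.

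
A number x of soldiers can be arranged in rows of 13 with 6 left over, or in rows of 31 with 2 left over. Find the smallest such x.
M = 13 × 31 = 403. M₁ = 31, y₁ ≡ 8 mod 13. M₂ = 13, y₂ ≡ 12 mod 31. x = 6×31×8 + 2×13×12 ≡ 188 mod 403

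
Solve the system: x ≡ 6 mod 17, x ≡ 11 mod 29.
M = 17 × 29 = 493. M₁ = 29, y₁ ≡ 10 mod 17. M₂ = 17, y₂ ≡ 12 mod 29. x = 6×29×10 + 11×17×12 ≡ 40 mod 493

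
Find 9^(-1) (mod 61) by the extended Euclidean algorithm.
Extended GCD: 9(-27) + 61(4) = 1. So 9^(-1) ≡ -27 ≡ 34 (mod 61). Verify: 9 × 34 = 306 ≡ 1 (mod 61)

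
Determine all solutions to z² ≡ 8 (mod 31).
The square roots of 8 mod 31 are 16 and 15. Verify: 16² = 256 ≡ 8 (mod 31)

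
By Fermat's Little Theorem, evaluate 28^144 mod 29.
By Fermat: 28^{28} ≡ 1 (mod 29). 144 = 5×28 + 4. So 28^{144} ≡ 28^{4} ≡ 1 (mod 29)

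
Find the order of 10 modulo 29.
Powers of 10 mod 29: 10^1≡10, 10^2≡13, 10^3≡14, 10^4≡24, 10^5≡8, 10^6≡22, 10^7≡17, 10^8≡25, 10^9≡18, 10^10≡6, 10^11≡2, 10^12≡20, 10^13≡26, 10^14≡28, 10^15≡19, 10^16≡16, 10^17≡15, 10^18≡5, 10^19≡21, 10^20≡7, 10^21≡12, 10^22≡4, 10^23≡11, 10^24≡23, 10^25≡27, 10^26≡9, 10^27≡3, 10^28≡1. Order = 28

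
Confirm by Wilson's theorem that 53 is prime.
(52)! mod 53 = 52. Since this equals -1 mod 53, Wilson confirms 53 is prime.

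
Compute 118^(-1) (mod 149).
Since 149 is prime, by Fermat 118^(-1) ≡ 118^{147} ≡ 24 (mod 149). Verify: 118 × 24 = 2832 ≡ 1 (mod 149)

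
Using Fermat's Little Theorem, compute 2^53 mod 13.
By Fermat: 2^{12} ≡ 1 (mod 13). 53 = 4×12 + 5. So 2^{53} ≡ 2^{5} ≡ 6 (mod 13)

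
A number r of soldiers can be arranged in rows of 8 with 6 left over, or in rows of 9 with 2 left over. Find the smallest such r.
M = 8 × 9 = 72. M₁ = 9, y₁ ≡ 1 mod 8. M₂ = 8, y₂ ≡ 8 mod 9. r = 6×9×1 + 2×8×8 ≡ 38 mod 72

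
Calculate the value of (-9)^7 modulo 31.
By repeated squaring mod 31: (-9)^{1}≡22, (-9)^{2}≡19, (-9)^{4}≡20. Then (-9)^{7} = (-9)^{4+2+1} ≡ 20 × 19 × 22 ≡ 21 mod 31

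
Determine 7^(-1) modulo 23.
Since 23 is prime, by Fermat 7^(-1) ≡ 7^{21} ≡ 10 mod 23. Verify: 7 × 10 = 70 ≡ 1 mod 23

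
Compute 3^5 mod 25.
By repeated squaring (mod 25): 3^{1}≡3, 3^{2}≡9, 3^{4}≡6. Then 3^{5} = 3^{4+1} ≡ 6 × 3 ≡ 18 (mod 25)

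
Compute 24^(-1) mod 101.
Since 101 is prime, by Fermat 24^(-1) ≡ 24^{99} ≡ 80 mod 101. Verify: 24 × 80 = 1920 ≡ 1 mod 101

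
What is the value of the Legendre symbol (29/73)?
(29/73) = 29^{36} mod 73 = -1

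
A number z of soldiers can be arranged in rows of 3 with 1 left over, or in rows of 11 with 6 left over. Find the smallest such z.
M = 3 × 11 = 33. M₁ = 11, y₁ ≡ 2 mod 3. M₂ = 3, y₂ ≡ 4 mod 11. z = 1×11×2 + 6×3×4 ≡ 28 mod 33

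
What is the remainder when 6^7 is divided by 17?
By repeated squaring mod 17: 6^{1}≡6, 6^{2}≡2, 6^{4}≡4. Then 6^{7} = 6^{4+2+1} ≡ 4 × 2 × 6 ≡ 14 mod 17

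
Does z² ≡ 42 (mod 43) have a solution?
By Euler's criterion: 42^{21} ≡ 42 (mod 43). Since this equals -1 (≡ 42), 42 is not a QR.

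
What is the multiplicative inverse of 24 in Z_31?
Since 31 is prime, by Fermat 24^(-1) ≡ 24^{29} ≡ 22 (mod 31). Verify: 24 × 22 = 528 ≡ 1 (mod 31)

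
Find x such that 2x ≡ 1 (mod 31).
Since 31 is prime, by Fermat 2^(-1) ≡ 2^{29} ≡ 16 (mod 31). Verify: 2 × 16 = 32 ≡ 1 (mod 31)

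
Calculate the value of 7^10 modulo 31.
By repeated squaring (mod 31): 7^{1}≡7, 7^{2}≡18, 7^{4}≡14, 7^{8}≡10. Then 7^{10} = 7^{8+2} ≡ 10 × 18 ≡ 25 (mod 31)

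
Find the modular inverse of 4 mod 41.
Since 41 is prime, by Fermat 4^(-1) ≡ 4^{39} ≡ 31 mod 41. Verify: 4 × 31 = 124 ≡ 1 mod 41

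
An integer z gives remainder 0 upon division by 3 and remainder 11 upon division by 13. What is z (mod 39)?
M = 3 × 13 = 39. M₁ = 13, y₁ ≡ 1 (mod 3). M₂ = 3, y₂ ≡ 9 (mod 13). z = 0×13×1 + 11×3×9 ≡ 24 (mod 39)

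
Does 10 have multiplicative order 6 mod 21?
Powers of 10 mod 21: 10^1≡10, 10^2≡16, 10^3≡13, 10^4≡4, 10^5≡19, 10^6≡1. First k with 10^k≡1 is k=6. Yes, ord_21(10) = 6.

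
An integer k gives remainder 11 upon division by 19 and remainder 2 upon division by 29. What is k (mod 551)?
M = 19 × 29 = 551. M₁ = 29, y₁ ≡ 2 (mod 19). M₂ = 19, y₂ ≡ 26 (mod 29). k = 11×29×2 + 2×19×26 ≡ 524 (mod 551)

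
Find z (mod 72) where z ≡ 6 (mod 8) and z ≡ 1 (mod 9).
M = 8 × 9 = 72. M₁ = 9, y₁ ≡ 1 (mod 8). M₂ = 8, y₂ ≡ 8 (mod 9). z = 6×9×1 + 1×8×8 ≡ 46 (mod 72)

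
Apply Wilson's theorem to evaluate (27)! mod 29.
(28)! = (27)! × (28) ≡ -1 mod 29. So (27)! ≡ -1 × (28)^(-1) ≡ (-1)×(-1) = 1 mod 29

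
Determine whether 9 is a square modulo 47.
By Euler's criterion: 9^{23} ≡ 1 mod 47. Since this equals 1, 9 is a QR.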